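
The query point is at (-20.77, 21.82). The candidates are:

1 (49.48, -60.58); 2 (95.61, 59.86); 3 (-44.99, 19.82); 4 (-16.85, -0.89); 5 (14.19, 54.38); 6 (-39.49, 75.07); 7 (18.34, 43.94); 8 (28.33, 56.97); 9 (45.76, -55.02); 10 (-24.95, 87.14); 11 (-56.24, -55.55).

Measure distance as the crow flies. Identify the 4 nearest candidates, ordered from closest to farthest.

4, 3, 7, 5

Distances from (-20.77, 21.82):
1: √((70.25)² + (-82.40)²) = √(4935.0625 + 6789.7600) = 108.28
2: √((116.38)² + (38.04)²) = √(13544.3044 + 1447.0416) = 122.44
3: √((-24.22)² + (-2.00)²) = √(586.6084 + 4.0000) = 24.30
4: √((3.92)² + (-22.71)²) = √(15.3664 + 515.7441) = 23.05
5: √((34.96)² + (32.56)²) = √(1222.2016 + 1060.1536) = 47.77
6: √((-18.72)² + (53.25)²) = √(350.4384 + 2835.5625) = 56.44
7: √((39.11)² + (22.12)²) = √(1529.5921 + 489.2944) = 44.93
8: √((49.10)² + (35.15)²) = √(2410.8100 + 1235.5225) = 60.38
9: √((66.53)² + (-76.84)²) = √(4426.2409 + 5904.3856) = 101.64
10: √((-4.18)² + (65.32)²) = √(17.4724 + 4266.7024) = 65.45
11: √((-35.47)² + (-77.37)²) = √(1258.1209 + 5986.1169) = 85.11
Sorted: 4 (23.05) < 3 (24.30) < 7 (44.93) < 5 (47.77) < 6 (56.44) < 8 (60.38) < …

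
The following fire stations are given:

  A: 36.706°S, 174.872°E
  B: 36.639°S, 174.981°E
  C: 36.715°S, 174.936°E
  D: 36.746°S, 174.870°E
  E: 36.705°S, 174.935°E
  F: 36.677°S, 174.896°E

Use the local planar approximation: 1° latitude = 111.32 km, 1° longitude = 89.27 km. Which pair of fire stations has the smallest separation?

C and E

Pairwise distances:
A–B: 12.260 km
A–C: 5.800 km
A–D: 4.456 km
A–E: 5.625 km
A–F: 3.875 km
B–C: 9.366 km
B–D: 15.494 km
B–E: 8.417 km
B–F: 8.687 km
C–D: 6.828 km
C–E: 1.117 km
C–F: 5.536 km
D–E: 7.382 km
D–F: 8.024 km
E–F: 4.673 km
Closest pair: C–E at 1.117 km.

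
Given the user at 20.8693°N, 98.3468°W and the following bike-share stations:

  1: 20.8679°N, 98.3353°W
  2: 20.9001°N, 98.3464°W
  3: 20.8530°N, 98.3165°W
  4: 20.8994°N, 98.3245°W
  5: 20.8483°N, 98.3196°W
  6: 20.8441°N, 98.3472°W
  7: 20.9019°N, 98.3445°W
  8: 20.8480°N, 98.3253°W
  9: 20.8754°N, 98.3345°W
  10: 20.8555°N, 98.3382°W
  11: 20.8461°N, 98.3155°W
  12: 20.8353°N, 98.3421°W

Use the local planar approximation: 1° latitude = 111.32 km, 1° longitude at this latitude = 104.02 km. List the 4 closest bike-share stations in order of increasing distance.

Distances from 20.8693°N, 98.3468°W:
1: 1.2063 km
2: 3.4289 km
3: 3.6368 km
4: 4.0753 km
5: 3.6702 km
6: 2.8056 km
7: 3.6369 km
8: 3.2594 km
9: 1.4485 km
10: 1.7777 km
11: 4.1558 km
12: 3.8163 km
Sorted: 1 (1.2063 km) < 9 (1.4485 km) < 10 (1.7777 km) < 6 (2.8056 km) < 8 (3.2594 km) < 2 (3.4289 km) < …

1, 9, 10, 6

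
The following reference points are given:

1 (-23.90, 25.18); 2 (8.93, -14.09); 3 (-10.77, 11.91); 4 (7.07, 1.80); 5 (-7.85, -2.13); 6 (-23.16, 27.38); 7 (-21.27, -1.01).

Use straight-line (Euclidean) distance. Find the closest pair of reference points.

Pairwise distances:
1–6: 2.32
5–7: 13.47
3–5: 14.34
4–5: 15.43
2–4: 16.00
3–7: 16.65
1–3: 18.67
3–6: 19.82
3–4: 20.51
2–5: 20.61
1–7: 26.32
6–7: 28.45
4–7: 28.48
1–5: 31.68
2–3: 32.62
2–7: 32.91
5–6: 33.25
1–4: 38.80
4–6: 39.60
1–2: 51.19
2–6: 52.44
Closest pair: 1–6 at 2.32.

1 and 6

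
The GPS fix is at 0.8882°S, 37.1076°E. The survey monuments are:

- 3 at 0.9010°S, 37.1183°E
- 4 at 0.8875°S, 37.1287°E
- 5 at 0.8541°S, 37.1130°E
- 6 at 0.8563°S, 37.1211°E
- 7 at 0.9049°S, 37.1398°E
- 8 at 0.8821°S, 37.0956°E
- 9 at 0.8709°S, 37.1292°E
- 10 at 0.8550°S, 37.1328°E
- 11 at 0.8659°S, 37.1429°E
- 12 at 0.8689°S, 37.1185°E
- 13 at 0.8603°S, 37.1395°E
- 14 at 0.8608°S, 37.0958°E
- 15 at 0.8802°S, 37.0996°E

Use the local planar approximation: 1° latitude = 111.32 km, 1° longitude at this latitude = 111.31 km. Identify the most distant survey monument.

Distances from 0.8882°S, 37.1076°E:
3: √((-0.0128·111.32)² + (0.0107·111.31)²) = √(2.030329 + 1.418521) = 1.8571 km
4: √((0.0007·111.32)² + (0.0211·111.31)²) = √(0.006072 + 5.516115) = 2.3499 km
5: √((0.0341·111.32)² + (0.0054·111.31)²) = √(14.409707 + 0.361290) = 3.8433 km
6: √((0.0319·111.32)² + (0.0135·111.31)²) = √(12.610368 + 2.258062) = 3.8560 km
7: √((-0.0167·111.32)² + (0.0322·111.31)²) = √(3.456045 + 12.846361) = 4.0376 km
8: √((0.0061·111.32)² + (-0.0120·111.31)²) = √(0.461112 + 1.784148) = 1.4984 km
9: √((0.0173·111.32)² + (0.0216·111.31)²) = √(3.708844 + 5.780639) = 3.0805 km
10: √((0.0332·111.32)² + (0.0252·111.31)²) = √(13.659115 + 7.868092) = 4.6397 km
11: √((0.0223·111.32)² + (0.0353·111.31)²) = √(6.162488 + 15.438951) = 4.6477 km
12: √((0.0193·111.32)² + (0.0109·111.31)²) = √(4.615949 + 1.472046) = 2.4674 km
13: √((0.0279·111.32)² + (0.0319·111.31)²) = √(9.646168 + 12.608103) = 4.7174 km
14: √((0.0274·111.32)² + (-0.0118·111.31)²) = √(9.303525 + 1.725172) = 3.3209 km
15: √((0.0080·111.32)² + (-0.0080·111.31)²) = √(0.793097 + 0.792955) = 1.2594 km
Maximum: 13 at 4.7174 km.

13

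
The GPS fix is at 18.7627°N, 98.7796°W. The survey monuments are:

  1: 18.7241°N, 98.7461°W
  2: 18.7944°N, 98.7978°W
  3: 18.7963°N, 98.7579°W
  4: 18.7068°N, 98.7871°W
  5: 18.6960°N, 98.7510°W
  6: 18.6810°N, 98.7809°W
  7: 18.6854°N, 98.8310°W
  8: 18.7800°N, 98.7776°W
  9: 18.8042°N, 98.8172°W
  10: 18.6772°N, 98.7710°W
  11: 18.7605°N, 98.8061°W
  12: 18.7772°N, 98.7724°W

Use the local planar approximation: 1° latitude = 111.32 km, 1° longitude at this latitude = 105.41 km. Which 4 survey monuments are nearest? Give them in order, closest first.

12, 8, 11, 2

Distances from 18.7627°N, 98.7796°W:
1: √((-0.0386·111.32)² + (0.0335·105.41)²) = √(18.463796 + 12.469621) = 5.5618 km
2: √((0.0317·111.32)² + (-0.0182·105.41)²) = √(12.452740 + 3.680496) = 4.0166 km
3: √((0.0336·111.32)² + (0.0217·105.41)²) = √(13.990233 + 5.232185) = 4.3843 km
4: √((-0.0559·111.32)² + (-0.0075·105.41)²) = √(38.723090 + 0.625009) = 6.2728 km
5: √((-0.0667·111.32)² + (0.0286·105.41)²) = √(55.131278 + 9.088573) = 8.0137 km
6: √((-0.0817·111.32)² + (-0.0013·105.41)²) = √(82.716187 + 0.018778) = 9.0959 km
7: √((-0.0773·111.32)² + (-0.0514·105.41)²) = √(74.046645 + 29.355526) = 10.1687 km
8: √((0.0173·111.32)² + (0.0020·105.41)²) = √(3.708844 + 0.044445) = 1.9373 km
9: √((0.0415·111.32)² + (-0.0376·105.41)²) = √(21.342367 + 15.708666) = 6.0870 km
10: √((-0.0855·111.32)² + (0.0086·105.41)²) = √(90.589659 + 0.821789) = 9.5609 km
11: √((-0.0022·111.32)² + (-0.0265·105.41)²) = √(0.059978 + 7.802888) = 2.8041 km
12: √((0.0145·111.32)² + (0.0072·105.41)²) = √(2.605448 + 0.576008) = 1.7837 km
Sorted: 12 (1.7837 km) < 8 (1.9373 km) < 11 (2.8041 km) < 2 (4.0166 km) < 3 (4.3843 km) < 1 (5.5618 km) < …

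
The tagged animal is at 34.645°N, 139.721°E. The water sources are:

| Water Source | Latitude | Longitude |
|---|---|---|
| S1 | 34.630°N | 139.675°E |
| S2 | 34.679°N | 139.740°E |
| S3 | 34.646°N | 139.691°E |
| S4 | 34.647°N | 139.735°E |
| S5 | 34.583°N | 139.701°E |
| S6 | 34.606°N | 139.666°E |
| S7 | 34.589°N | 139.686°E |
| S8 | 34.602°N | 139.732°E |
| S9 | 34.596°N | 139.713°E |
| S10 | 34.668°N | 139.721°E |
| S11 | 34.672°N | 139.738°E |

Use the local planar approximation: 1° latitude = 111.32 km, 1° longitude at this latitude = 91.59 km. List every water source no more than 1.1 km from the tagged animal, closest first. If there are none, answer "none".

Distances from 34.645°N, 139.721°E:
S1: √((-0.015·111.32)² + (-0.046·91.59)²) = √(2.78823 + 17.75055) = 4.532 km
S2: √((0.034·111.32)² + (0.019·91.59)²) = √(14.32532 + 3.02833) = 4.166 km
S3: √((0.001·111.32)² + (-0.030·91.59)²) = √(0.01239 + 7.54986) = 2.750 km
S4: √((0.002·111.32)² + (0.014·91.59)²) = √(0.04957 + 1.64419) = 1.301 km
S5: √((-0.062·111.32)² + (-0.020·91.59)²) = √(47.63540 + 3.35549) = 7.141 km
S6: √((-0.039·111.32)² + (-0.055·91.59)²) = √(18.84845 + 25.37590) = 6.650 km
S7: √((-0.056·111.32)² + (-0.035·91.59)²) = √(38.86176 + 10.27619) = 7.010 km
S8: √((-0.043·111.32)² + (0.011·91.59)²) = √(22.91307 + 1.01504) = 4.892 km
S9: √((-0.049·111.32)² + (-0.008·91.59)²) = √(29.75353 + 0.53688) = 5.504 km
S10: √((0.023·111.32)² + (0.000·91.59)²) = √(6.55544 + 0.00000) = 2.560 km
S11: √((0.027·111.32)² + (0.017·91.59)²) = √(9.03387 + 2.42434) = 3.385 km
Threshold 1.1 km: none within range.

none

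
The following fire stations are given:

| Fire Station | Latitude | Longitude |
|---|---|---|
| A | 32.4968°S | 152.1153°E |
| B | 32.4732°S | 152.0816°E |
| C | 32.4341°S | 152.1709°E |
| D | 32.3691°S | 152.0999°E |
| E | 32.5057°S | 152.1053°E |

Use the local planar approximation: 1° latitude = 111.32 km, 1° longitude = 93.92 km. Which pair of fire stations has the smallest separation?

A and E

Pairwise distances:
A–B: 4.1134 km
A–C: 8.7170 km
A–D: 14.2890 km
A–E: 1.3652 km
B–C: 9.4492 km
B–D: 11.7152 km
B–E: 4.2478 km
C–D: 9.8399 km
C–E: 10.0742 km
D–E: 15.2148 km
Closest pair: A–E at 1.3652 km.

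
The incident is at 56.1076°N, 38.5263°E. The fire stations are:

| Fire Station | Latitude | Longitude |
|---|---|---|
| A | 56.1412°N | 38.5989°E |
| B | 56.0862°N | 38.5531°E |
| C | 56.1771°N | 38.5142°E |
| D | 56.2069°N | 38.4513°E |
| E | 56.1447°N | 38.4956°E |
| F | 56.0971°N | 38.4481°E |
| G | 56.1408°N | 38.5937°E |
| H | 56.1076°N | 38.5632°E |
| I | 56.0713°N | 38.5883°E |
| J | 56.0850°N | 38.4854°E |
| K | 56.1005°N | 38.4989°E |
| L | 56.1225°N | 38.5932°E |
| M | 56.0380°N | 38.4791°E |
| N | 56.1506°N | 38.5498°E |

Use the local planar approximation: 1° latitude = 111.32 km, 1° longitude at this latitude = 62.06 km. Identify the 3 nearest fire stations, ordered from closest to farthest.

K, H, B

Distances from 56.1076°N, 38.5263°E:
A: 5.8558 km
B: 2.9054 km
C: 7.7731 km
D: 11.9940 km
E: 4.5483 km
F: 4.9919 km
G: 5.5817 km
H: 2.2900 km
I: 5.5798 km
J: 3.5738 km
K: 1.8752 km
L: 4.4709 km
M: 8.2831 km
N: 5.0040 km
Sorted: K (1.8752 km) < H (2.2900 km) < B (2.9054 km) < J (3.5738 km) < L (4.4709 km) < …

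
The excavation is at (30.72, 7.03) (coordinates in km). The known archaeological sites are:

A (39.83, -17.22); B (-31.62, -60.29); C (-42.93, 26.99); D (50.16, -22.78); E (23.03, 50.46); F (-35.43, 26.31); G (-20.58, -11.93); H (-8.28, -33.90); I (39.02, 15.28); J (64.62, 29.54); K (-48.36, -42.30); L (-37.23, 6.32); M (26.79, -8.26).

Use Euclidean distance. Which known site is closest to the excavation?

Distances from (30.72, 7.03):
A: √((9.11)² + (-24.25)²) = √(82.9921 + 588.0625) = 25.90 km
B: √((-62.34)² + (-67.32)²) = √(3886.2756 + 4531.9824) = 91.75 km
C: √((-73.65)² + (19.96)²) = √(5424.3225 + 398.4016) = 76.31 km
D: √((19.44)² + (-29.81)²) = √(377.9136 + 888.6361) = 35.59 km
E: √((-7.69)² + (43.43)²) = √(59.1361 + 1886.1649) = 44.11 km
F: √((-66.15)² + (19.28)²) = √(4375.8225 + 371.7184) = 68.90 km
G: √((-51.30)² + (-18.96)²) = √(2631.6900 + 359.4816) = 54.69 km
H: √((-39.00)² + (-40.93)²) = √(1521.0000 + 1675.2649) = 56.54 km
I: √((8.30)² + (8.25)²) = √(68.8900 + 68.0625) = 11.70 km
J: √((33.90)² + (22.51)²) = √(1149.2100 + 506.7001) = 40.69 km
K: √((-79.08)² + (-49.33)²) = √(6253.6464 + 2433.4489) = 93.20 km
L: √((-67.95)² + (-0.71)²) = √(4617.2025 + 0.5041) = 67.95 km
M: √((-3.93)² + (-15.29)²) = √(15.4449 + 233.7841) = 15.79 km
Minimum: I at 11.70 km.

I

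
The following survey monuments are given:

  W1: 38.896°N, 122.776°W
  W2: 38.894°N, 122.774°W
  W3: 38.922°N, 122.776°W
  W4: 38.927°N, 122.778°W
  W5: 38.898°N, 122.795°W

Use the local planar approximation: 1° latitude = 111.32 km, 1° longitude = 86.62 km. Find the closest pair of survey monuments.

Pairwise distances:
W1–W2: √((-0.002·111.32)² + (0.002·86.62)²) = √(0.04957 + 0.03001) = 0.282 km
W3–W4: √((0.005·111.32)² + (-0.002·86.62)²) = √(0.30980 + 0.03001) = 0.583 km
W1–W5: √((0.002·111.32)² + (-0.019·86.62)²) = √(0.04957 + 2.70859) = 1.661 km
W2–W5: √((0.004·111.32)² + (-0.021·86.62)²) = √(0.19827 + 3.30883) = 1.873 km
W1–W3: √((0.026·111.32)² + (0.000·86.62)²) = √(8.37709 + 0.00000) = 2.894 km
W2–W3: √((0.028·111.32)² + (-0.002·86.62)²) = √(9.71544 + 0.03001) = 3.122 km
W3–W5: √((-0.024·111.32)² + (-0.019·86.62)²) = √(7.13787 + 2.70859) = 3.138 km
W1–W4: √((0.031·111.32)² + (-0.002·86.62)²) = √(11.90885 + 0.03001) = 3.455 km
W4–W5: √((-0.029·111.32)² + (-0.017·86.62)²) = √(10.42179 + 2.16837) = 3.548 km
W2–W4: √((0.033·111.32)² + (-0.004·86.62)²) = √(13.49504 + 0.12005) = 3.690 km
Closest pair: W1–W2 at 0.282 km.

W1 and W2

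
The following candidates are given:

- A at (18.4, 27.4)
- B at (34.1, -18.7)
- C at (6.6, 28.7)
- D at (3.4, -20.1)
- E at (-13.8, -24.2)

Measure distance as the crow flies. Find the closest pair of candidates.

Pairwise distances:
A–B: √((15.7)² + (-46.1)²) = √(246.490 + 2125.210) = 48.7
A–C: √((-11.8)² + (1.3)²) = √(139.240 + 1.690) = 11.9
A–D: √((-15.0)² + (-47.5)²) = √(225.000 + 2256.250) = 49.8
A–E: √((-32.2)² + (-51.6)²) = √(1036.840 + 2662.560) = 60.8
B–C: √((-27.5)² + (47.4)²) = √(756.250 + 2246.760) = 54.8
B–D: √((-30.7)² + (-1.4)²) = √(942.490 + 1.960) = 30.7
B–E: √((-47.9)² + (-5.5)²) = √(2294.410 + 30.250) = 48.2
C–D: √((-3.2)² + (-48.8)²) = √(10.240 + 2381.440) = 48.9
C–E: √((-20.4)² + (-52.9)²) = √(416.160 + 2798.410) = 56.7
D–E: √((-17.2)² + (-4.1)²) = √(295.840 + 16.810) = 17.7
Closest pair: A–C at 11.9.

A and C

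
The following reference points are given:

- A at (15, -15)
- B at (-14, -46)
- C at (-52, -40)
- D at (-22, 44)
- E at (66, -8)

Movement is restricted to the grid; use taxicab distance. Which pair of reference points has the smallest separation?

B and C

Pairwise distances:
A–B: 60
A–C: 92
A–D: 96
A–E: 58
B–C: 44
B–D: 98
B–E: 118
C–D: 114
C–E: 150
D–E: 140
Closest pair: B–C at 44.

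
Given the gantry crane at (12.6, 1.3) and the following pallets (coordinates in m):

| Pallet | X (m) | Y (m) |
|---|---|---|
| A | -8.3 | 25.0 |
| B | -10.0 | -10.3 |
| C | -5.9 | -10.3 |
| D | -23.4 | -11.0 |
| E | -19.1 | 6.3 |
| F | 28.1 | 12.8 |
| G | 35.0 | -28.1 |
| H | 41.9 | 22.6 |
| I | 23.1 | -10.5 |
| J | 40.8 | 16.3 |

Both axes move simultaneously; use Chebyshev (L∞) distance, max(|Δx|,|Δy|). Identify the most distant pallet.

Distances from (12.6, 1.3):
A: max(|-20.9|, |23.7|) = 23.7 m
B: max(|-22.6|, |-11.6|) = 22.6 m
C: max(|-18.5|, |-11.6|) = 18.5 m
D: max(|-36.0|, |-12.3|) = 36.0 m
E: max(|-31.7|, |5.0|) = 31.7 m
F: max(|15.5|, |11.5|) = 15.5 m
G: max(|22.4|, |-29.4|) = 29.4 m
H: max(|29.3|, |21.3|) = 29.3 m
I: max(|10.5|, |-11.8|) = 11.8 m
J: max(|28.2|, |15.0|) = 28.2 m
Maximum: D at 36.0 m.

D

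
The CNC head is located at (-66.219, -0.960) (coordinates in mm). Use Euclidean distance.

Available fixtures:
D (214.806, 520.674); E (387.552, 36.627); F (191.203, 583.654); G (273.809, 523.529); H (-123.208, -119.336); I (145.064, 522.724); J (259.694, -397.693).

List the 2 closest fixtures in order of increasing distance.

Distances from (-66.219, -0.960):
D: 592.518 mm
E: 455.325 mm
F: 638.780 mm
G: 625.066 mm
H: 131.380 mm
I: 564.699 mm
J: 513.436 mm
Sorted: H (131.380 mm) < E (455.325 mm) < J (513.436 mm) < I (564.699 mm) < …

H, E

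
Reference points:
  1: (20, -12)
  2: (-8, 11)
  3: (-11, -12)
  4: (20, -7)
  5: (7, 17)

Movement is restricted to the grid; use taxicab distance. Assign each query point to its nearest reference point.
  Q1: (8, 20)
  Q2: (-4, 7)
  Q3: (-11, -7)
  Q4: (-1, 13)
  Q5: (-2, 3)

Q1 at (8, 20):
  1: |12| + |-32| = 12 + 32 = 44
  2: |-16| + |-9| = 16 + 9 = 25
  3: |-19| + |-32| = 19 + 32 = 51
  4: |12| + |-27| = 12 + 27 = 39
  5: |-1| + |-3| = 1 + 3 = 4
  → nearest: 5 (4)
Q2 at (-4, 7):
  1: |24| + |-19| = 24 + 19 = 43
  2: |-4| + |4| = 4 + 4 = 8
  3: |-7| + |-19| = 7 + 19 = 26
  4: |24| + |-14| = 24 + 14 = 38
  5: |11| + |10| = 11 + 10 = 21
  → nearest: 2 (8)
Q3 at (-11, -7):
  1: |31| + |-5| = 31 + 5 = 36
  2: |3| + |18| = 3 + 18 = 21
  3: |0| + |-5| = 0 + 5 = 5
  4: |31| + |0| = 31 + 0 = 31
  5: |18| + |24| = 18 + 24 = 42
  → nearest: 3 (5)
Q4 at (-1, 13):
  1: |21| + |-25| = 21 + 25 = 46
  2: |-7| + |-2| = 7 + 2 = 9
  3: |-10| + |-25| = 10 + 25 = 35
  4: |21| + |-20| = 21 + 20 = 41
  5: |8| + |4| = 8 + 4 = 12
  → nearest: 2 (9)
Q5 at (-2, 3):
  1: |22| + |-15| = 22 + 15 = 37
  2: |-6| + |8| = 6 + 8 = 14
  3: |-9| + |-15| = 9 + 15 = 24
  4: |22| + |-10| = 22 + 10 = 32
  5: |9| + |14| = 9 + 14 = 23
  → nearest: 2 (14)

Q1→5; Q2→2; Q3→3; Q4→2; Q5→2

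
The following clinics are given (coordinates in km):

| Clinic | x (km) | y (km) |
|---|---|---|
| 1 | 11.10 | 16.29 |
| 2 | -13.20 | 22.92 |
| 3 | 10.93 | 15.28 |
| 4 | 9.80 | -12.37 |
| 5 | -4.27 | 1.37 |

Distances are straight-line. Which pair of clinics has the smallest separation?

1 and 3

Pairwise distances:
1–2: 25.19 km
1–3: 1.02 km
1–4: 28.69 km
1–5: 21.42 km
2–3: 25.31 km
2–4: 42.12 km
2–5: 23.33 km
3–4: 27.67 km
3–5: 20.60 km
4–5: 19.67 km
Closest pair: 1–3 at 1.02 km.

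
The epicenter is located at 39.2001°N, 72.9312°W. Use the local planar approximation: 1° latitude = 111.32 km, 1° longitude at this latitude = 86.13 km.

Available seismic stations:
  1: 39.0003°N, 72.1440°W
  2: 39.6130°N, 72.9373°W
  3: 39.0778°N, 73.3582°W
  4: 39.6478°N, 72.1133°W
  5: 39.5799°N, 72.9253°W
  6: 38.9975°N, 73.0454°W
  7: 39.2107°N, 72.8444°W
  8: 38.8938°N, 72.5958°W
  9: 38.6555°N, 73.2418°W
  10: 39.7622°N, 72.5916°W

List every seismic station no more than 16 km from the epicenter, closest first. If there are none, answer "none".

Distances from 39.2001°N, 72.9312°W:
1: √((-0.1998·111.32)² + (0.7872·86.13)²) = √(494.694820 + 4597.048284) = 71.3565 km
2: √((0.4129·111.32)² + (-0.0061·86.13)²) = √(2112.691870 + 0.276038) = 45.9670 km
3: √((-0.1223·111.32)² + (-0.4270·86.13)²) = √(185.352868 + 1352.585242) = 39.2166 km
4: √((0.4477·111.32)² + (0.8179·86.13)²) = √(2483.822656 + 4962.600453) = 86.2927 km
5: √((0.3798·111.32)² + (0.0059·86.13)²) = √(1787.542253 + 0.258234) = 42.2824 km
6: √((-0.2026·111.32)² + (-0.1142·86.13)²) = √(508.657295 + 96.747801) = 24.6050 km
7: √((0.0106·111.32)² + (0.0868·86.13)²) = √(1.392381 + 55.891832) = 7.5686 km
8: √((-0.3063·111.32)² + (0.3354·86.13)²) = √(1162.626958 + 834.516660) = 44.6894 km
9: √((-0.5446·111.32)² + (-0.3106·86.13)²) = √(3675.375105 + 715.668327) = 66.2649 km
10: √((0.5621·111.32)² + (0.3396·86.13)²) = √(3915.376825 + 855.547758) = 69.0719 km
Threshold 16 km: 7 (7.5686 km) is within range.

7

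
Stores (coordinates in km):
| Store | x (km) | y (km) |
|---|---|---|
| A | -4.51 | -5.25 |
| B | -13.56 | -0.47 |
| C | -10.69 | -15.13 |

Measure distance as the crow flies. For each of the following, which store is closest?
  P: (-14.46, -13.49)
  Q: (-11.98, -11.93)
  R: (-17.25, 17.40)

P at (-14.46, -13.49):
  A: 12.92 km
  B: 13.05 km
  C: 4.11 km
  → nearest: C (4.11 km)
Q at (-11.98, -11.93):
  A: 10.02 km
  B: 11.57 km
  C: 3.45 km
  → nearest: C (3.45 km)
R at (-17.25, 17.40):
  A: 25.99 km
  B: 18.25 km
  C: 33.18 km
  → nearest: B (18.25 km)

P→C; Q→C; R→B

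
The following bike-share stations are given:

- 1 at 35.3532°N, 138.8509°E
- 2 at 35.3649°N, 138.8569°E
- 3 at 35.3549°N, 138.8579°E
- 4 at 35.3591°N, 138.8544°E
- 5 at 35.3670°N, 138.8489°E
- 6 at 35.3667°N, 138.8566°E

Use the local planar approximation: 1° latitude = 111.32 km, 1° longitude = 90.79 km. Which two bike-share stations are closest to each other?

2 and 6

Pairwise distances:
2–6: √((0.0018·111.32)² + (-0.0003·90.79)²) = √(0.040151 + 0.000742) = 0.2022 km
3–4: √((0.0042·111.32)² + (-0.0035·90.79)²) = √(0.218597 + 0.100975) = 0.5653 km
1–3: √((0.0017·111.32)² + (0.0070·90.79)²) = √(0.035813 + 0.403898) = 0.6631 km
2–4: √((-0.0058·111.32)² + (-0.0025·90.79)²) = √(0.416872 + 0.051518) = 0.6844 km
5–6: √((-0.0003·111.32)² + (0.0077·90.79)²) = √(0.001115 + 0.488717) = 0.6999 km
1–4: √((0.0059·111.32)² + (0.0035·90.79)²) = √(0.431370 + 0.100975) = 0.7296 km
2–5: √((0.0021·111.32)² + (-0.0080·90.79)²) = √(0.054649 + 0.527541) = 0.7630 km
4–6: √((0.0076·111.32)² + (0.0022·90.79)²) = √(0.715770 + 0.039895) = 0.8693 km
4–5: √((0.0079·111.32)² + (-0.0055·90.79)²) = √(0.773394 + 0.249345) = 1.0113 km
2–3: √((-0.0100·111.32)² + (0.0010·90.79)²) = √(1.239214 + 0.008243) = 1.1169 km
3–6: √((0.0118·111.32)² + (-0.0013·90.79)²) = √(1.725482 + 0.013930) = 1.3189 km
1–2: √((0.0117·111.32)² + (0.0060·90.79)²) = √(1.696360 + 0.296742) = 1.4118 km
1–5: √((0.0138·111.32)² + (-0.0020·90.79)²) = √(2.359960 + 0.032971) = 1.5469 km
3–5: √((0.0121·111.32)² + (-0.0090·90.79)²) = √(1.814334 + 0.667669) = 1.5754 km
1–6: √((0.0135·111.32)² + (0.0057·90.79)²) = √(2.258468 + 0.267809) = 1.5894 km
Closest pair: 2–6 at 0.2022 km.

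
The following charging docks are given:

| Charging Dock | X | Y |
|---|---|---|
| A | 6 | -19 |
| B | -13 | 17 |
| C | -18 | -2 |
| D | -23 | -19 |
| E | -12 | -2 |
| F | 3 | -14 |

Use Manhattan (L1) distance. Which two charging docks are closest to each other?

Pairwise distances:
A–B: 55
A–C: 41
A–D: 29
A–E: 35
A–F: 8
B–C: 24
B–D: 46
B–E: 20
B–F: 47
C–D: 22
C–E: 6
C–F: 33
D–E: 28
D–F: 31
E–F: 27
Closest pair: C–E at 6.

C and E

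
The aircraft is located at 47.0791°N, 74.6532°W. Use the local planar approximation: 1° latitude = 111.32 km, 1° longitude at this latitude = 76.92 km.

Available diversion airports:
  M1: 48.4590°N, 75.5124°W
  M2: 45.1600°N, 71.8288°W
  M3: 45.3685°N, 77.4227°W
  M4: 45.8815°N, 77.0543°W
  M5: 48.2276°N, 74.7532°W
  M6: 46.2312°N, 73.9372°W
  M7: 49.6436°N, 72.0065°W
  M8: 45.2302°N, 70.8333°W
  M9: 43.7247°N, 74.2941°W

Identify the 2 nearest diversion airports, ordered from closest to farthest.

M6, M5

Distances from 47.0791°N, 74.6532°W:
M1: √((1.3799·111.32)² + (-0.8592·76.92)²) = √(23596.175879 + 4367.843688) = 167.2245 km
M2: √((-1.9191·111.32)² + (2.8244·76.92)²) = √(45639.576537 + 47198.799964) = 304.6939 km
M3: √((-1.7106·111.32)² + (-2.7695·76.92)²) = √(36261.296729 + 45381.755336) = 285.7325 km
M4: √((-1.1976·111.32)² + (-2.4011·76.92)²) = √(17773.377695 + 34111.360927) = 227.7822 km
M5: √((1.1485·111.32)² + (-0.1000·76.92)²) = √(16345.883315 + 59.166864) = 128.0822 km
M6: √((-0.8479·111.32)² + (0.7160·76.92)²) = √(8909.137585 + 3033.224783) = 109.2811 km
M7: √((2.5645·111.32)² + (2.6467·76.92)²) = √(81498.910334 + 41446.511832) = 350.6357 km
M8: √((-1.8489·111.32)² + (3.8199·76.92)²) = √(42361.686339 + 86334.134334) = 358.7420 km
M9: √((-3.3544·111.32)² + (0.3591·76.92)²) = √(139436.378354 + 762.973337) = 374.4320 km
Sorted: M6 (109.2811 km) < M5 (128.0822 km) < M1 (167.2245 km) < M4 (227.7822 km) < …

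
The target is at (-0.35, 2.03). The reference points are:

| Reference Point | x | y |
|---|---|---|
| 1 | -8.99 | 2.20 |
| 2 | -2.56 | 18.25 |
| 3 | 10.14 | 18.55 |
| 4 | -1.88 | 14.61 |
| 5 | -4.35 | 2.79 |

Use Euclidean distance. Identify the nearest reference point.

Distances from (-0.35, 2.03):
1: √((-8.64)² + (0.17)²) = √(74.6496 + 0.0289) = 8.64
2: √((-2.21)² + (16.22)²) = √(4.8841 + 263.0884) = 16.37
3: √((10.49)² + (16.52)²) = √(110.0401 + 272.9104) = 19.57
4: √((-1.53)² + (12.58)²) = √(2.3409 + 158.2564) = 12.67
5: √((-4.00)² + (0.76)²) = √(16.0000 + 0.5776) = 4.07
Minimum: 5 at 4.07.

5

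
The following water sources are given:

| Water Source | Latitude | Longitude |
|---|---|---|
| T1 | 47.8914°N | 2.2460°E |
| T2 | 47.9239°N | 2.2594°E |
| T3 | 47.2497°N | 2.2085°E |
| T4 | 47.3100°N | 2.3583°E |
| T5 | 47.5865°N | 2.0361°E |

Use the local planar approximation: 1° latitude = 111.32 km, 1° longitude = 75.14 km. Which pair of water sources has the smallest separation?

Pairwise distances:
T1–T2: 3.7554 km
T3–T4: 13.1056 km
T1–T5: 37.4269 km
T4–T5: 39.1604 km
T3–T5: 39.6674 km
T2–T5: 41.1368 km
T1–T4: 65.2692 km
T2–T4: 68.7422 km
T1–T3: 71.4896 km
T2–T3: 75.1493 km
Closest pair: T1–T2 at 3.7554 km.

T1 and T2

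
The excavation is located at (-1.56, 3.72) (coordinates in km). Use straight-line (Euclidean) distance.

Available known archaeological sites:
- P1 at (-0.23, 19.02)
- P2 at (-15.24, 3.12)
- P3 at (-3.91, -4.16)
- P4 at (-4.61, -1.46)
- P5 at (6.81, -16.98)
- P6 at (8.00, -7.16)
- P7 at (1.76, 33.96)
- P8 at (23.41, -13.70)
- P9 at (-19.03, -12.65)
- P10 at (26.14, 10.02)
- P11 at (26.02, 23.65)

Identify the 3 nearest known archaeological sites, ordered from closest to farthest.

P4, P3, P2

Distances from (-1.56, 3.72):
P1: 15.36 km
P2: 13.69 km
P3: 8.22 km
P4: 6.01 km
P5: 22.33 km
P6: 14.48 km
P7: 30.42 km
P8: 30.45 km
P9: 23.94 km
P10: 28.41 km
P11: 34.03 km
Sorted: P4 (6.01 km) < P3 (8.22 km) < P2 (13.69 km) < P6 (14.48 km) < P1 (15.36 km) < …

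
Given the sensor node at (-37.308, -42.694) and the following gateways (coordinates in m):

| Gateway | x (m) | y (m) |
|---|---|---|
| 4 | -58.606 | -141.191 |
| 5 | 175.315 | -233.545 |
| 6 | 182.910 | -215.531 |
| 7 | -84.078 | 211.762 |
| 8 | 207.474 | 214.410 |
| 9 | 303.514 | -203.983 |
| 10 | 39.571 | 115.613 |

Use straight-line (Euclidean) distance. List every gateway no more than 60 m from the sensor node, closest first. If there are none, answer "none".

none

Distances from (-37.308, -42.694):
4: 100.773 m
5: 285.714 m
6: 279.944 m
7: 258.719 m
8: 354.994 m
9: 377.059 m
10: 175.987 m
Threshold 60 m: none within range.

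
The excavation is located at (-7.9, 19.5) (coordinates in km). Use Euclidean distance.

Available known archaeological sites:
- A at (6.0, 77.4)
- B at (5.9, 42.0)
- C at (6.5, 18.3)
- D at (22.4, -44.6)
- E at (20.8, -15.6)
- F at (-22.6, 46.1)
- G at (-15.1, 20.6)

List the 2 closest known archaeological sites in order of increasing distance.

Distances from (-7.9, 19.5):
A: 59.5 km
B: 26.4 km
C: 14.4 km
D: 70.9 km
E: 45.3 km
F: 30.4 km
G: 7.3 km
Sorted: G (7.3 km) < C (14.4 km) < B (26.4 km) < F (30.4 km) < …

G, C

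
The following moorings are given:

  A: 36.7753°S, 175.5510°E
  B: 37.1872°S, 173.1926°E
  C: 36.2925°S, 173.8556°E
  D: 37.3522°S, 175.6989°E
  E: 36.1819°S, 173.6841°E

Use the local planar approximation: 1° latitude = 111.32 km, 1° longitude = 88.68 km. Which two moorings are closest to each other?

Pairwise distances:
A–B: √((-0.4119·111.32)² + (-2.3584·88.68)²) = √(2102.470831 + 43740.757640) = 214.1103 km
A–C: √((0.4828·111.32)² + (-1.6954·88.68)²) = √(2888.556842 + 22604.542754) = 159.6656 km
A–D: √((-0.5769·111.32)² + (0.1479·88.68)²) = √(4124.273648 + 172.023475) = 65.5461 km
A–E: √((0.5934·111.32)² + (-1.8669·88.68)²) = √(4363.565298 + 27409.018266) = 178.2487 km
B–C: √((0.8947·111.32)² + (0.6630·88.68)²) = √(9919.762401 + 3456.833211) = 115.6572 km
B–D: √((-0.1650·111.32)² + (2.5063·88.68)²) = √(337.376077 + 49398.922613) = 223.0164 km
B–E: √((1.0053·111.32)² + (0.4915·88.68)²) = √(12523.847205 + 1899.758574) = 120.0983 km
C–D: √((-1.0597·111.32)² + (1.8433·88.68)²) = √(13915.930913 + 26720.428295) = 201.5846 km
C–E: √((0.1106·111.32)² + (-0.1715·88.68)²) = √(151.585147 + 231.302122) = 19.5675 km
D–E: √((1.1703·111.32)² + (-2.0148·88.68)²) = √(16972.304131 + 31923.849392) = 221.1247 km
Closest pair: C–E at 19.5675 km.

C and E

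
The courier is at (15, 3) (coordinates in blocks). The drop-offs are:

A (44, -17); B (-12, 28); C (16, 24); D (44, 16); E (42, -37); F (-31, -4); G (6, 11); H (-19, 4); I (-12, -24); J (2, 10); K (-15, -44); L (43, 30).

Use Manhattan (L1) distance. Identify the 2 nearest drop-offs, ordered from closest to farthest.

G, J

Distances from (15, 3):
A: |29| + |-20| = 29 + 20 = 49 blocks
B: |-27| + |25| = 27 + 25 = 52 blocks
C: |1| + |21| = 1 + 21 = 22 blocks
D: |29| + |13| = 29 + 13 = 42 blocks
E: |27| + |-40| = 27 + 40 = 67 blocks
F: |-46| + |-7| = 46 + 7 = 53 blocks
G: |-9| + |8| = 9 + 8 = 17 blocks
H: |-34| + |1| = 34 + 1 = 35 blocks
I: |-27| + |-27| = 27 + 27 = 54 blocks
J: |-13| + |7| = 13 + 7 = 20 blocks
K: |-30| + |-47| = 30 + 47 = 77 blocks
L: |28| + |27| = 28 + 27 = 55 blocks
Sorted: G (17 blocks) < J (20 blocks) < C (22 blocks) < H (35 blocks) < …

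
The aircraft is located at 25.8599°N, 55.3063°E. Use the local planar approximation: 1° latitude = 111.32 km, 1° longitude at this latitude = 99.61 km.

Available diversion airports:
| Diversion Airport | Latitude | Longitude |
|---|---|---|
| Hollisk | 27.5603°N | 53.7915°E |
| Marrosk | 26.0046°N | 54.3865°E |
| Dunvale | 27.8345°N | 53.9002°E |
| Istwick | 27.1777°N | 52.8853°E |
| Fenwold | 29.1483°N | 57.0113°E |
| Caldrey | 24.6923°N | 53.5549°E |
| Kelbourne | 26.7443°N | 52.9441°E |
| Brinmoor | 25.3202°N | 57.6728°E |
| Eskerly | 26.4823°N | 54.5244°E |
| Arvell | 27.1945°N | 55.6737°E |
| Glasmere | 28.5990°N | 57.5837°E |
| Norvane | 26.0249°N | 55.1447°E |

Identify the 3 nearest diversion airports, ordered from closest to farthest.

Norvane, Marrosk, Eskerly

Distances from 25.8599°N, 55.3063°E:
Hollisk: 242.0696 km
Marrosk: 93.0265 km
Dunvale: 260.6430 km
Istwick: 282.2699 km
Fenwold: 403.5434 km
Caldrey: 217.5530 km
Kelbourne: 255.0650 km
Brinmoor: 243.2628 km
Eskerly: 104.2429 km
Arvell: 153.0087 km
Glasmere: 380.0472 km
Norvane: 24.4231 km
Sorted: Norvane (24.4231 km) < Marrosk (93.0265 km) < Eskerly (104.2429 km) < Arvell (153.0087 km) < Caldrey (217.5530 km) < …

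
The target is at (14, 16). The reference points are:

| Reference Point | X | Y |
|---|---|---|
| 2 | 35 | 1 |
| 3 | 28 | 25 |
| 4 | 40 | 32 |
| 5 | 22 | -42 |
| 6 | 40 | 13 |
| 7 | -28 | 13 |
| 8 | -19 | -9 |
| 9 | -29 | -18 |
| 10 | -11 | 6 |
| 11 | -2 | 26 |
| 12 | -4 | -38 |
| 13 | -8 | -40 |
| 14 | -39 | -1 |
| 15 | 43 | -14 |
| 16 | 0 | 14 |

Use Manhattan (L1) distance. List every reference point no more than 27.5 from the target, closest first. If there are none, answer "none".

16, 3, 11

Distances from (14, 16):
2: 36
3: 23
4: 42
5: 66
6: 29
7: 45
8: 58
9: 77
10: 35
11: 26
12: 72
13: 78
14: 70
15: 59
16: 16
Threshold 27.5: 16 (16), 3 (23), 11 (26) are within range.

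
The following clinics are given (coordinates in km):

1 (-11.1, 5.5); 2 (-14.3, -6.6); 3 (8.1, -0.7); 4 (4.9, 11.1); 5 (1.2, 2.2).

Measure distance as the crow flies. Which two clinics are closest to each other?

Pairwise distances:
1–2: 12.5 km
1–3: 20.2 km
1–4: 17.0 km
1–5: 12.7 km
2–3: 23.2 km
2–4: 26.1 km
2–5: 17.8 km
3–4: 12.2 km
3–5: 7.5 km
4–5: 9.6 km
Closest pair: 3–5 at 7.5 km.

3 and 5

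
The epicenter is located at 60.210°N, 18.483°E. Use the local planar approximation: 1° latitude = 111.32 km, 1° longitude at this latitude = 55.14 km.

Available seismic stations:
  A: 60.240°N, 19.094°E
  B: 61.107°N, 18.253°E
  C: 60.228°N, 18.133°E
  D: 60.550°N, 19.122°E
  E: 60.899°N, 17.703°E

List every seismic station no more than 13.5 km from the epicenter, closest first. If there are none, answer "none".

none

Distances from 60.210°N, 18.483°E:
A: 33.856 km
B: 100.656 km
C: 19.403 km
D: 51.711 km
E: 87.935 km
Threshold 13.5 km: none within range.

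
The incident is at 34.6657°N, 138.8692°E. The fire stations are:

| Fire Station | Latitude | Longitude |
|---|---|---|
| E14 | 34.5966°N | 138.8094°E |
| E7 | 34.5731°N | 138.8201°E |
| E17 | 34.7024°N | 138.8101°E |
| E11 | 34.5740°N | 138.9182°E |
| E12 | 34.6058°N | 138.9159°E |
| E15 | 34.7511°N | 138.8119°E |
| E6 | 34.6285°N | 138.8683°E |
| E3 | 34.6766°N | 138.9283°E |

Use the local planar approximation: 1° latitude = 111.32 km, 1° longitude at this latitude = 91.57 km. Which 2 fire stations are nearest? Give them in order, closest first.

Distances from 34.6657°N, 138.8692°E:
E14: √((-0.0691·111.32)² + (-0.0598·91.57)²) = √(59.170125 + 29.985327) = 9.4422 km
E7: √((-0.0926·111.32)² + (-0.0491·91.57)²) = √(106.259647 + 20.214798) = 11.2461 km
E17: √((0.0367·111.32)² + (-0.0591·91.57)²) = √(16.690853 + 29.287439) = 6.7807 km
E11: √((-0.0917·111.32)² + (0.0490·91.57)²) = √(104.204162 + 20.132541) = 11.1506 km
E12: √((-0.0599·111.32)² + (0.0467·91.57)²) = √(44.463131 + 18.286904) = 7.9215 km
E15: √((0.0854·111.32)² + (-0.0573·91.57)²) = √(90.377877 + 27.530600) = 10.8586 km
E6: √((-0.0372·111.32)² + (-0.0009·91.57)²) = √(17.148742 + 0.006792) = 4.1419 km
E3: √((0.0109·111.32)² + (0.0591·91.57)²) = √(1.472310 + 29.287439) = 5.5461 km
Sorted: E6 (4.1419 km) < E3 (5.5461 km) < E17 (6.7807 km) < E12 (7.9215 km) < …

E6, E3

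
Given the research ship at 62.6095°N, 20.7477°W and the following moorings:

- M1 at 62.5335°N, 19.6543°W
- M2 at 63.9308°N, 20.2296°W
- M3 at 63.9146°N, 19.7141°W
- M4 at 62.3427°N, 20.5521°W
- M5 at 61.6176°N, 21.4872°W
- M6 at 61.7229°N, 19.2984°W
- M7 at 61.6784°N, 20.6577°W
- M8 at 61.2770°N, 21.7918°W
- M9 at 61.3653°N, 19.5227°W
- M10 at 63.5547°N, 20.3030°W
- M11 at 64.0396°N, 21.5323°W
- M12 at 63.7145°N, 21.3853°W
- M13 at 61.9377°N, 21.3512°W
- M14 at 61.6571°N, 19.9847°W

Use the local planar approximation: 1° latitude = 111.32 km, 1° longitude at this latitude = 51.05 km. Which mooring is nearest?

Distances from 62.6095°N, 20.7477°W:
M1: 56.4556 km
M2: 149.4462 km
M3: 154.5689 km
M4: 31.3338 km
M5: 116.6935 km
M6: 123.3491 km
M7: 103.7518 km
M8: 157.6197 km
M9: 151.9679 km
M10: 107.6409 km
M11: 164.1601 km
M12: 127.2422 km
M13: 80.8822 km
M14: 112.9499 km
Minimum: M4 at 31.3338 km.

M4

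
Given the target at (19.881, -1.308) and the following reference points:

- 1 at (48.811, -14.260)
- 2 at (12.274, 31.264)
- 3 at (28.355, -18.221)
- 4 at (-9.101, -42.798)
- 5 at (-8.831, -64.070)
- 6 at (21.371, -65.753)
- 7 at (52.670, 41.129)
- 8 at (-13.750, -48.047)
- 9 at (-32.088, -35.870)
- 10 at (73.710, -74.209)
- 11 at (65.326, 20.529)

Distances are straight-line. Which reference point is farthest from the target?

Distances from (19.881, -1.308):
1: √((28.930)² + (-12.952)²) = √(836.94490 + 167.75430) = 31.697
2: √((-7.607)² + (32.572)²) = √(57.86645 + 1060.93518) = 33.448
3: √((8.474)² + (-16.913)²) = √(71.80868 + 286.04957) = 18.917
4: √((-28.982)² + (-41.490)²) = √(839.95632 + 1721.42010) = 50.610
5: √((-28.712)² + (-62.762)²) = √(824.37894 + 3939.06864) = 69.018
6: √((1.490)² + (-64.445)²) = √(2.22010 + 4153.15802) = 64.462
7: √((32.789)² + (42.437)²) = √(1075.11852 + 1800.89897) = 53.629
8: √((-33.631)² + (-46.739)²) = √(1131.04416 + 2184.53412) = 57.581
9: √((-51.969)² + (-34.562)²) = √(2700.77696 + 1194.53184) = 62.412
10: √((53.829)² + (-72.901)²) = √(2897.56124 + 5314.55580) = 90.621
11: √((45.445)² + (21.837)²) = √(2065.24802 + 476.85457) = 50.419
Maximum: 10 at 90.621.

10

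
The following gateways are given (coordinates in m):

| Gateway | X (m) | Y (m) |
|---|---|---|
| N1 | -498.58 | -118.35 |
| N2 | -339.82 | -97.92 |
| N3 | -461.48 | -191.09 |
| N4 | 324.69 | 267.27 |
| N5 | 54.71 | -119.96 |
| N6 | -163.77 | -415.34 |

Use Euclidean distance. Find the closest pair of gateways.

Pairwise distances:
N1–N2: √((158.76)² + (20.43)²) = √(25204.7376 + 417.3849) = 160.07 m
N1–N3: √((37.10)² + (-72.74)²) = √(1376.4100 + 5291.1076) = 81.65 m
N1–N4: √((823.27)² + (385.62)²) = √(677773.4929 + 148702.7844) = 909.11 m
N1–N5: √((553.29)² + (-1.61)²) = √(306129.8241 + 2.5921) = 553.29 m
N1–N6: √((334.81)² + (-296.99)²) = √(112097.7361 + 88203.0601) = 447.55 m
N2–N3: √((-121.66)² + (-93.17)²) = √(14801.1556 + 8680.6489) = 153.24 m
N2–N4: √((664.51)² + (365.19)²) = √(441573.5401 + 133363.7361) = 758.25 m
N2–N5: √((394.53)² + (-22.04)²) = √(155653.9209 + 485.7616) = 395.15 m
N2–N6: √((176.05)² + (-317.42)²) = √(30993.6025 + 100755.4564) = 362.97 m
N3–N4: √((786.17)² + (458.36)²) = √(618063.2689 + 210093.8896) = 910.03 m
N3–N5: √((516.19)² + (71.13)²) = √(266452.1161 + 5059.4769) = 521.07 m
N3–N6: √((297.71)² + (-224.25)²) = √(88631.2441 + 50288.0625) = 372.72 m
N4–N5: √((-269.98)² + (-387.23)²) = √(72889.2004 + 149947.0729) = 472.06 m
N4–N6: √((-488.46)² + (-682.61)²) = √(238593.1716 + 465956.4121) = 839.37 m
N5–N6: √((-218.48)² + (-295.38)²) = √(47733.5104 + 87249.3444) = 367.40 m
Closest pair: N1–N3 at 81.65 m.

N1 and N3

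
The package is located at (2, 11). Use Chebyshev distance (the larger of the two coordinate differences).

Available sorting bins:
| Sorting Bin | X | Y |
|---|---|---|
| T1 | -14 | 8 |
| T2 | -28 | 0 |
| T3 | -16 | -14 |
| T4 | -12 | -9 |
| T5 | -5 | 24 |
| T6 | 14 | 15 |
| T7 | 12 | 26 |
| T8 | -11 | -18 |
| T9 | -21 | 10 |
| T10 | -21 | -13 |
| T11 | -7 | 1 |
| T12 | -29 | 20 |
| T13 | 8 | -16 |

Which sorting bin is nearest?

Distances from (2, 11):
T1: 16
T2: 30
T3: 25
T4: 20
T5: 13
T6: 12
T7: 15
T8: 29
T9: 23
T10: 24
T11: 10
T12: 31
T13: 27
Minimum: T11 at 10.

T11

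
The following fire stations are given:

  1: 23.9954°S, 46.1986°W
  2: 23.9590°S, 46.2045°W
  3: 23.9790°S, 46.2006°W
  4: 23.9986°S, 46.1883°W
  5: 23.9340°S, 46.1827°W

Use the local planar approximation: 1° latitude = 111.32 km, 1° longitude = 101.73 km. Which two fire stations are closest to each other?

Pairwise distances:
1–2: √((0.0364·111.32)² + (-0.0059·101.73)²) = √(16.419093 + 0.360248) = 4.0963 km
1–3: √((0.0164·111.32)² + (-0.0020·101.73)²) = √(3.332991 + 0.041396) = 1.8370 km
1–4: √((-0.0032·111.32)² + (0.0103·101.73)²) = √(0.126896 + 1.097925) = 1.1067 km
1–5: √((0.0614·111.32)² + (0.0159·101.73)²) = √(46.717881 + 2.616329) = 7.0238 km
2–3: √((-0.0200·111.32)² + (0.0039·101.73)²) = √(4.956857 + 0.157408) = 2.2615 km
2–4: √((-0.0396·111.32)² + (0.0162·101.73)²) = √(19.432862 + 2.715990) = 4.7063 km
2–5: √((0.0250·111.32)² + (0.0218·101.73)²) = √(7.745089 + 4.918255) = 3.5586 km
3–4: √((-0.0196·111.32)² + (0.0123·101.73)²) = √(4.760565 + 1.565699) = 2.5152 km
3–5: √((0.0450·111.32)² + (0.0179·101.73)²) = √(25.094088 + 3.315921) = 5.3301 km
4–5: √((0.0646·111.32)² + (0.0056·101.73)²) = √(51.714393 + 0.324544) = 7.2138 km
Closest pair: 1–4 at 1.1067 km.

1 and 4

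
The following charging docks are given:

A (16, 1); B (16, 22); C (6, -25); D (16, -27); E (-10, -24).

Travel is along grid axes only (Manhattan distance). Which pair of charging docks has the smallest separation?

Pairwise distances:
C–D: |10| + |-2| = 10 + 2 = 12
C–E: |-16| + |1| = 16 + 1 = 17
A–B: |0| + |21| = 0 + 21 = 21
A–D: |0| + |-28| = 0 + 28 = 28
D–E: |-26| + |3| = 26 + 3 = 29
A–C: |-10| + |-26| = 10 + 26 = 36
B–D: |0| + |-49| = 0 + 49 = 49
A–E: |-26| + |-25| = 26 + 25 = 51
B–C: |-10| + |-47| = 10 + 47 = 57
B–E: |-26| + |-46| = 26 + 46 = 72
Closest pair: C–D at 12.

C and D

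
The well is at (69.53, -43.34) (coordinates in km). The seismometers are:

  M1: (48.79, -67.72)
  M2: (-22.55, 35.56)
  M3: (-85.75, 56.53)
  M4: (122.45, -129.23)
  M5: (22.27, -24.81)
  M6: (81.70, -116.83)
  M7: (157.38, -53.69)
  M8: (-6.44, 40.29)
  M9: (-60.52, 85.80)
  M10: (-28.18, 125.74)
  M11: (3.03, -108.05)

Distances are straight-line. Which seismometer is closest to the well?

M1

Distances from (69.53, -43.34):
M1: √((-20.74)² + (-24.38)²) = √(430.1476 + 594.3844) = 32.01 km
M2: √((-92.08)² + (78.90)²) = √(8478.7264 + 6225.2100) = 121.26 km
M3: √((-155.28)² + (99.87)²) = √(24111.8784 + 9974.0169) = 184.62 km
M4: √((52.92)² + (-85.89)²) = √(2800.5264 + 7377.0921) = 100.88 km
M5: √((-47.26)² + (18.53)²) = √(2233.5076 + 343.3609) = 50.76 km
M6: √((12.17)² + (-73.49)²) = √(148.1089 + 5400.7801) = 74.49 km
M7: √((87.85)² + (-10.35)²) = √(7717.6225 + 107.1225) = 88.46 km
M8: √((-75.97)² + (83.63)²) = √(5771.4409 + 6993.9769) = 112.98 km
M9: √((-130.05)² + (129.14)²) = √(16913.0025 + 16677.1396) = 183.28 km
M10: √((-97.71)² + (169.08)²) = √(9547.2441 + 28588.0464) = 195.28 km
M11: √((-66.50)² + (-64.71)²) = √(4422.2500 + 4187.3841) = 92.79 km
Minimum: M1 at 32.01 km.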